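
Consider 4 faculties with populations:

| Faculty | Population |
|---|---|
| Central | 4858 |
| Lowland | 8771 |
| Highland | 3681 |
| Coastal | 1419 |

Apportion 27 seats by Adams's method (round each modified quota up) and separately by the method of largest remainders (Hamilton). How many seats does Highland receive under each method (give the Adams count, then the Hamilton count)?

Adams: Central 7, Lowland 12, Highland 6, Coastal 2.
Hamilton: Central 7, Lowland 13, Highland 5, Coastal 2.
Highland gets 6 under Adams and 5 under Hamilton.

6 and 5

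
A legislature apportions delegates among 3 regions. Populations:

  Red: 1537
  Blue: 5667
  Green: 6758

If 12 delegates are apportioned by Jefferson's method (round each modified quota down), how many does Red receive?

1

Standard divisor 13962/12 ≈ 1163.5; standard quotas: Red 1.321, Blue 4.871, Green 5.808.
Rounding down gives 1, 4, 5 = 10 seats, so the divisor must be adjusted.
With modified divisor 1000: modified quotas Red 1.537, Blue 5.667, Green 6.758.
Rounding down: Red 1, Blue 5, Green 6 (total 12).
Red receives 1.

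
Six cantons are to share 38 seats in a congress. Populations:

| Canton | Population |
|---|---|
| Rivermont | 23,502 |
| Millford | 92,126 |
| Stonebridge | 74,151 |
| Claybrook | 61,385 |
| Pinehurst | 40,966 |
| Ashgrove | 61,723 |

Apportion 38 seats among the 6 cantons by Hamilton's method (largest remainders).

Rivermont=2, Millford=10, Stonebridge=8, Claybrook=7, Pinehurst=4, Ashgrove=7

Standard divisor: 353853 ÷ 38 ≈ 9311.921.
Standard quotas: Rivermont 2.5239, Millford 9.8933, Stonebridge 7.9630, Claybrook 6.5921, Pinehurst 4.3993, Ashgrove 6.6284.
Lower quotas: Rivermont 2, Millford 9, Stonebridge 7, Claybrook 6, Pinehurst 4, Ashgrove 6 (sum 34, leaving 4 seats).
Remainders in descending order: Stonebridge 0.9630, Millford 0.8933, Ashgrove 0.6284, Claybrook 0.5921, Rivermont 0.5239, Pinehurst 0.3993.
The surplus seats go to Stonebridge, Millford, Ashgrove, Claybrook.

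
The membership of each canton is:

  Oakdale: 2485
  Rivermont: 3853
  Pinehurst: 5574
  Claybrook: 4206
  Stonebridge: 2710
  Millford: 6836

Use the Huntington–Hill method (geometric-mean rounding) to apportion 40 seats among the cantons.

With divisor 650: modified quotas Oakdale 3.823, Rivermont 5.928, Pinehurst 8.575, Claybrook 6.471, Stonebridge 4.169, Millford 10.517.
Geometric-mean thresholds: Oakdale √(3·4)=3.464, Rivermont √(5·6)=5.477, Pinehurst √(8·9)=8.485, Claybrook √(6·7)=6.481, Stonebridge √(4·5)=4.472, Millford √(10·11)=10.488.
Each quota rounded against its threshold gives Oakdale 4, Rivermont 6, Pinehurst 9, Claybrook 6, Stonebridge 4, Millford 11 (total 40).

Oakdale 4, Rivermont 6, Pinehurst 9, Claybrook 6, Stonebridge 4, Millford 11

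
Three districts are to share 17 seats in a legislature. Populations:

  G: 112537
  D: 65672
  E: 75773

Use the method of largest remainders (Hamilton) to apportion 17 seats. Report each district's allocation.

Standard divisor: 253982 ÷ 17 ≈ 14940.118.
Standard quotas: G 7.5325, D 4.3957, E 5.0718.
Lower quotas: G 7, D 4, E 5 (sum 16, leaving 1 seat).
Remainders in descending order: G 0.5325, D 0.3957, E 0.0718.
Largest remainder: G receives the extra seat.

G 8; D 4; E 5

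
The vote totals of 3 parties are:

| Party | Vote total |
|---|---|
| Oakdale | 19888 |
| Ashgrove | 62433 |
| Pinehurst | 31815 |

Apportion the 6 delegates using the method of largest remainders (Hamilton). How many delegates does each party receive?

Oakdale: 1; Ashgrove: 3; Pinehurst: 2

Total 114136; standard divisor 114136/6 ≈ 19022.667.
Standard quotas: Oakdale 1.0455, Ashgrove 3.2820, Pinehurst 1.6725.
Lower quotas: Oakdale 1, Ashgrove 3, Pinehurst 1 (sum 5, leaving 1 seat).
Remainders in descending order: Pinehurst 0.6725, Ashgrove 0.2820, Oakdale 0.0455.
The surplus seat goes to Pinehurst.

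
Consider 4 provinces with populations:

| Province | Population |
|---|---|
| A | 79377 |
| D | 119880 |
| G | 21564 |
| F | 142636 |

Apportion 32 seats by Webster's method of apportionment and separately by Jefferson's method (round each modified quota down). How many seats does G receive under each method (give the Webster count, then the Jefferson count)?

Webster: A 7, D 11, G 2, F 12.
Jefferson: A 7, D 11, G 1, F 13.
G gets 2 under Webster and 1 under Jefferson.

2 and 1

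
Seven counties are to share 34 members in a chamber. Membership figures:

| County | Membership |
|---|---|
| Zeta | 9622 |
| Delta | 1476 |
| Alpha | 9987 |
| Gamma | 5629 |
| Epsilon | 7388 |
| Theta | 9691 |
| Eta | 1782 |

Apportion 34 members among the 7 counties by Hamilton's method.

Zeta 7, Delta 1, Alpha 8, Gamma 4, Epsilon 6, Theta 7, Eta 1

Total 45575; standard divisor 45575/34 ≈ 1340.441.
Standard quotas: Zeta 7.1782, Delta 1.1011, Alpha 7.4505, Gamma 4.1994, Epsilon 5.5116, Theta 7.2297, Eta 1.3294.
Lower quotas: Zeta 7, Delta 1, Alpha 7, Gamma 4, Epsilon 5, Theta 7, Eta 1 (sum 32, leaving 2 seats).
Remainders in descending order: Epsilon 0.5116, Alpha 0.4505, Eta 0.3294, Theta 0.2297, Gamma 0.1994, Zeta 0.1782, Delta 0.1011.
The surplus seats go to Epsilon, Alpha.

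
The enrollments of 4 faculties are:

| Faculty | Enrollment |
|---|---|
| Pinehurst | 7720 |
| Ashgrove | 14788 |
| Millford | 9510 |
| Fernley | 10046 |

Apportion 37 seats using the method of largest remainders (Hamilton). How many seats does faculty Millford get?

The standard divisor is 42064/37 ≈ 1136.865.
Standard quotas: Pinehurst 6.7906, Ashgrove 13.0077, Millford 8.3651, Fernley 8.8366.
Lower quotas: Pinehurst 6, Ashgrove 13, Millford 8, Fernley 8 (sum 35, leaving 2 seats).
Remainders in descending order: Fernley 0.8366, Pinehurst 0.7906, Millford 0.3651, Ashgrove 0.0077.
Largest remainders: Fernley, Pinehurst receive the extra seats.
Millford receives 8.

8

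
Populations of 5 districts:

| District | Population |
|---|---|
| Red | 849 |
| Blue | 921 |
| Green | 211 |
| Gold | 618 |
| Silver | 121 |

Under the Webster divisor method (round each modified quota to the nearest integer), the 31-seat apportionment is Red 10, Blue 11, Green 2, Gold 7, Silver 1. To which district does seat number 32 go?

Green

Priority for the next seat is population ÷ (current seats + 0.5).
Priorities: Red 80.857, Blue 80.087, Green 84.400, Gold 82.400, Silver 80.667.
Highest priority: Green.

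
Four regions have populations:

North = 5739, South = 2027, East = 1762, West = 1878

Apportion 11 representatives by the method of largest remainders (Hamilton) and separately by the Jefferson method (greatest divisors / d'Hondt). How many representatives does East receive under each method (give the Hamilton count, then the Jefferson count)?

2 and 1

Hamilton: North 5, South 2, East 2, West 2.
Jefferson: North 6, South 2, East 1, West 2.
East gets 2 under Hamilton and 1 under Jefferson.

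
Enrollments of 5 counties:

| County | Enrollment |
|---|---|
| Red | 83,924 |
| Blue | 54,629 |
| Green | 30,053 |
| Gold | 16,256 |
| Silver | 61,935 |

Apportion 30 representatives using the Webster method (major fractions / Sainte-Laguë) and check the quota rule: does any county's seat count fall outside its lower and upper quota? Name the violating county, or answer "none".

Standard quotas: Red 10.202, Blue 6.641, Green 3.653, Gold 1.976, Silver 7.529.
Webster allocation: Red 10, Blue 7, Green 4, Gold 2, Silver 7.
Every allocation lies between the lower and upper quota.

none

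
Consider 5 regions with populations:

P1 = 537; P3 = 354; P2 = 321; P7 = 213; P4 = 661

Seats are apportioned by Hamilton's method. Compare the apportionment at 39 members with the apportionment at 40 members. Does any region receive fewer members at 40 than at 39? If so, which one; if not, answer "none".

At 39 seats: P1 10, P3 7, P2 6, P7 4, P4 12.
At 40 seats: P1 10, P3 7, P2 6, P7 4, P4 13.
No region's allocation decreased.

none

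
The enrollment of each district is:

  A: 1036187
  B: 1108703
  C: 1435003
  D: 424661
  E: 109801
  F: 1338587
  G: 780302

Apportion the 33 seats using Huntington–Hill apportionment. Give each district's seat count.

A 5, B 6, C 8, D 2, E 1, F 7, G 4

With divisor 190471: modified quotas A 5.440, B 5.821, C 7.534, D 2.230, E 0.576, F 7.028, G 4.097.
Geometric-mean thresholds: A √(5·6)=5.477, B √(5·6)=5.477, C √(7·8)=7.483, D √(2·3)=2.449, E (min 1), F √(7·8)=7.483, G √(4·5)=4.472.
Each quota rounded against its threshold gives A 5, B 6, C 8, D 2, E 1, F 7, G 4 (total 33).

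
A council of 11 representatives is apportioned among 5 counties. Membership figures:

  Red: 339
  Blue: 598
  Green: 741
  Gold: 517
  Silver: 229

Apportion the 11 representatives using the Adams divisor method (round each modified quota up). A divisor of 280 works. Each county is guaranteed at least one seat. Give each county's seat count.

With modified divisor 280: modified quotas Red 1.211, Blue 2.136, Green 2.646, Gold 1.846, Silver 0.818.
Rounding up: Red 2, Blue 3, Green 3, Gold 2, Silver 1 (total 11).

Red: 2, Blue: 3, Green: 3, Gold: 2, Silver: 1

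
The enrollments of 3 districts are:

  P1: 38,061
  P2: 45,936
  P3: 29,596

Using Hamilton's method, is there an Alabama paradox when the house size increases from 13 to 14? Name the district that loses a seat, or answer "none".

At 13 seats: P1 4, P2 5, P3 4.
At 14 seats: P1 5, P2 6, P3 3.
P3 drops from 4 to 3.

P3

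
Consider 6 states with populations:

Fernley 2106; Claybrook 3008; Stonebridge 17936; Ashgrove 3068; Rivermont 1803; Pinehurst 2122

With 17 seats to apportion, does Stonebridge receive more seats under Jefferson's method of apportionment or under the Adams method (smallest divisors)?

Jefferson

Jefferson: Fernley 1, Claybrook 1, Stonebridge 11, Ashgrove 2, Rivermont 1, Pinehurst 1.
Adams: Fernley 1, Claybrook 2, Stonebridge 9, Ashgrove 2, Rivermont 1, Pinehurst 2.
Stonebridge gets 11 under Jefferson and 9 under Adams.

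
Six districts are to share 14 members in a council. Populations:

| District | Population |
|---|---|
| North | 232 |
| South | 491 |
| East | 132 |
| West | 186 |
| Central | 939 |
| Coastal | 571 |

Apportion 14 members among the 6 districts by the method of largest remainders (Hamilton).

North: 1, South: 3, East: 1, West: 1, Central: 5, Coastal: 3

Total 2551; standard divisor 2551/14 ≈ 182.214.
Standard quotas: North 1.273, South 2.695, East 0.724, West 1.021, Central 5.153, Coastal 3.134.
Lower quotas: North 1, South 2, East 0, West 1, Central 5, Coastal 3 (sum 12, leaving 2 seats).
Remainders in descending order: East 0.724, South 0.695, North 0.273, Central 0.153, Coastal 0.134, West 0.021.
The surplus seats go to East, South.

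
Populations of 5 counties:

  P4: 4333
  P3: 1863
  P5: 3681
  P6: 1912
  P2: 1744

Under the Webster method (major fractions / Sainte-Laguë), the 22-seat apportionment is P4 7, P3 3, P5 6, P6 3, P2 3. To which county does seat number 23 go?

P4

Priority for the next seat is population ÷ (current seats + 0.5).
Priorities: P4 577.733, P3 532.286, P5 566.308, P6 546.286, P2 498.286.
Highest priority: P4.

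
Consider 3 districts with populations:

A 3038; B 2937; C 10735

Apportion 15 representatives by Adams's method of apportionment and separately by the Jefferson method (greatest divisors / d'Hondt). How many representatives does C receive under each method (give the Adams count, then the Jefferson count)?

Adams: A 3, B 3, C 9.
Jefferson: A 3, B 2, C 10.
C gets 9 under Adams and 10 under Jefferson.

9 and 10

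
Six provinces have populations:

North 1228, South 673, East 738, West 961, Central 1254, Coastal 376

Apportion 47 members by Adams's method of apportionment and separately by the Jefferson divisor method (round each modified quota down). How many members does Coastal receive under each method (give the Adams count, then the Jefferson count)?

4 and 3

Adams: North 11, South 6, East 7, West 8, Central 11, Coastal 4.
Jefferson: North 11, South 6, East 7, West 9, Central 11, Coastal 3.
Coastal gets 4 under Adams and 3 under Jefferson.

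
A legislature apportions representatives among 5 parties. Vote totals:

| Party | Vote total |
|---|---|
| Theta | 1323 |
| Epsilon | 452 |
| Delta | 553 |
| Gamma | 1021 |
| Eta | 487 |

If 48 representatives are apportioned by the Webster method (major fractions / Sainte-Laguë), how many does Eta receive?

Standard divisor 3836/48 ≈ 79.917; standard quotas: Theta 16.555, Epsilon 5.656, Delta 6.920, Gamma 12.776, Eta 6.094.
Rounding to the nearest integer gives 17, 6, 7, 13, 6 = 49 seats, so the divisor must be adjusted.
With modified divisor 81: modified quotas Theta 16.333, Epsilon 5.580, Delta 6.827, Gamma 12.605, Eta 6.012.
Rounding to the nearest integer: Theta 16, Epsilon 6, Delta 7, Gamma 13, Eta 6 (total 48).
Eta receives 6.

6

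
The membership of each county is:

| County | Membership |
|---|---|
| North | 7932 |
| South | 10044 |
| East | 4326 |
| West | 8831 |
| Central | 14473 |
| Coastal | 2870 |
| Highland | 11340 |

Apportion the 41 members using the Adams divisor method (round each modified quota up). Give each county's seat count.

North 5, South 7, East 3, West 6, Central 10, Coastal 2, Highland 8

Standard divisor 59816/41 ≈ 1458.927; standard quotas: North 5.437, South 6.885, East 2.965, West 6.053, Central 9.920, Coastal 1.967, Highland 7.773.
Rounding up gives 6, 7, 3, 7, 10, 2, 8 = 43 seats, so the divisor must be adjusted.
With modified divisor 1600: modified quotas North 4.957, South 6.277, East 2.704, West 5.519, Central 9.046, Coastal 1.794, Highland 7.088.
Rounding up: North 5, South 7, East 3, West 6, Central 10, Coastal 2, Highland 8 (total 41).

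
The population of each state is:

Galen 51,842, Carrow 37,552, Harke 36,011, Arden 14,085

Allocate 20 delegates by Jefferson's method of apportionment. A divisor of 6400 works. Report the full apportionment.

Galen 8; Carrow 5; Harke 5; Arden 2

With modified divisor 6400: modified quotas Galen 8.100, Carrow 5.867, Harke 5.627, Arden 2.201.
Rounding down: Galen 8, Carrow 5, Harke 5, Arden 2 (total 20).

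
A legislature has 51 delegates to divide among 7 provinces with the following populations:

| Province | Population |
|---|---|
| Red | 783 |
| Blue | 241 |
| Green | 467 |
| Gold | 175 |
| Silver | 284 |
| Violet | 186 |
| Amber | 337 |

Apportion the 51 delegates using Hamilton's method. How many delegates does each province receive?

Red: 16, Blue: 5, Green: 10, Gold: 3, Silver: 6, Violet: 4, Amber: 7

Standard divisor: 2473 ÷ 51 ≈ 48.49.
Standard quotas: Red 16.148, Blue 4.970, Green 9.631, Gold 3.609, Silver 5.857, Violet 3.836, Amber 6.950.
Lower quotas: Red 16, Blue 4, Green 9, Gold 3, Silver 5, Violet 3, Amber 6 (sum 46, leaving 5 seats).
Remainders in descending order: Blue 0.970, Amber 0.950, Silver 0.857, Violet 0.836, Green 0.631, Gold 0.609, Red 0.148.
The surplus seats go to Blue, Amber, Silver, Violet, Green.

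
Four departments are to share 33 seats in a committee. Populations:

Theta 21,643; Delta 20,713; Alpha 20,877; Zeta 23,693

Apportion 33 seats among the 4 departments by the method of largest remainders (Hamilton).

The standard divisor is 86926/33 ≈ 2634.121.
Standard quotas: Theta 8.2164, Delta 7.8633, Alpha 7.9256, Zeta 8.9947.
Lower quotas: Theta 8, Delta 7, Alpha 7, Zeta 8 (sum 30, leaving 3 seats).
Remainders in descending order: Zeta 0.9947, Alpha 0.9256, Delta 0.8633, Theta 0.2164.
Largest remainders: Zeta, Alpha, Delta receive the extra seats.

Theta: 8; Delta: 8; Alpha: 8; Zeta: 9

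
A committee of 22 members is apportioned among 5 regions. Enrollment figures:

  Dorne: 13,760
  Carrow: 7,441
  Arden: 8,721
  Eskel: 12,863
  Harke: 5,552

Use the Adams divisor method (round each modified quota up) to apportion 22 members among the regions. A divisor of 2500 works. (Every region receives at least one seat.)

With modified divisor 2500: modified quotas Dorne 5.504, Carrow 2.976, Arden 3.488, Eskel 5.145, Harke 2.221.
Rounding up: Dorne 6, Carrow 3, Arden 4, Eskel 6, Harke 3 (total 22).

Dorne=6, Carrow=3, Arden=4, Eskel=6, Harke=3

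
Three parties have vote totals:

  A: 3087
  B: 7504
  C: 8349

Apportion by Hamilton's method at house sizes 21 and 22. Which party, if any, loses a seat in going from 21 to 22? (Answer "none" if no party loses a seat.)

At 21 seats: A 4, B 8, C 9.
At 22 seats: A 3, B 9, C 10.
A drops from 4 to 3.

A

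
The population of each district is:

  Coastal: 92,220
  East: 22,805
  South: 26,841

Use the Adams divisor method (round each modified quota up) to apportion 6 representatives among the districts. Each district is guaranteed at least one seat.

Standard divisor 141866/6 ≈ 23644.333; standard quotas: Coastal 3.900, East 0.965, South 1.135.
Rounding up gives 4, 1, 2 = 7 seats, so the divisor must be adjusted.
With modified divisor 28800: modified quotas Coastal 3.202, East 0.792, South 0.932.
Rounding up: Coastal 4, East 1, South 1 (total 6).

Coastal: 4; East: 1; South: 1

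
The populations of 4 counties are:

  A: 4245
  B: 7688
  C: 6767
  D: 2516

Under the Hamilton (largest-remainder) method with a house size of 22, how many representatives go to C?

Standard divisor: 21216 ÷ 22 ≈ 964.364.
Standard quotas: A 4.4019, B 7.9721, C 7.0171, D 2.6090.
Lower quotas: A 4, B 7, C 7, D 2 (sum 20, leaving 2 seats).
Remainders in descending order: B 0.9721, D 0.6090, A 0.4019, C 0.0171.
Largest remainders: B, D receive the extra seats.
C receives 7.

7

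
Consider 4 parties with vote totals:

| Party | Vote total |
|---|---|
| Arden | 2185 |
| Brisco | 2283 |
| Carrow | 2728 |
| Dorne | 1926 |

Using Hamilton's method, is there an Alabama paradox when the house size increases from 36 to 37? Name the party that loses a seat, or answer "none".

At 36 seats: Arden 9, Brisco 9, Carrow 11, Dorne 7.
At 37 seats: Arden 9, Brisco 9, Carrow 11, Dorne 8.
No party's allocation decreased.

none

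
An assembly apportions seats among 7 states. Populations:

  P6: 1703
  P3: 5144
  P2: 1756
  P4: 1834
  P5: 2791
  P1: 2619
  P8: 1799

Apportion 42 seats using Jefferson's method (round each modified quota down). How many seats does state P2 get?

4

Standard divisor 17646/42 ≈ 420.143; standard quotas: P6 4.053, P3 12.243, P2 4.180, P4 4.365, P5 6.643, P1 6.234, P8 4.282.
Rounding down gives 4, 12, 4, 4, 6, 6, 4 = 40 seats, so the divisor must be adjusted.
With modified divisor 380: modified quotas P6 4.482, P3 13.537, P2 4.621, P4 4.826, P5 7.345, P1 6.892, P8 4.734.
Rounding down: P6 4, P3 13, P2 4, P4 4, P5 7, P1 6, P8 4 (total 42).
P2 receives 4.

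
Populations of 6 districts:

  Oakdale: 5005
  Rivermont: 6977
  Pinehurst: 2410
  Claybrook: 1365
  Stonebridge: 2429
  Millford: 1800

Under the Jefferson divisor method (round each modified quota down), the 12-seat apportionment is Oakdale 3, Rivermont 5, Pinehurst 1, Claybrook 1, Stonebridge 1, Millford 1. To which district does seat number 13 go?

Priority for the next seat is population ÷ (current seats + 1).
Priorities: Oakdale 1251.250, Rivermont 1162.833, Pinehurst 1205.000, Claybrook 682.500, Stonebridge 1214.500, Millford 900.000.
Highest priority: Oakdale.

Oakdale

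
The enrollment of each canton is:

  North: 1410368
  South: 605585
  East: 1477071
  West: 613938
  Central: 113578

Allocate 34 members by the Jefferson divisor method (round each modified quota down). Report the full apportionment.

Standard divisor 4220540/34 ≈ 124133.529; standard quotas: North 11.362, South 4.878, East 11.899, West 4.946, Central 0.915.
Rounding down gives 11, 4, 11, 4, 0 = 30 seats, so the divisor must be adjusted.
With modified divisor 116358: modified quotas North 12.121, South 5.205, East 12.694, West 5.276, Central 0.976.
Rounding down: North 12, South 5, East 12, West 5, Central 0 (total 34).

North=12, South=5, East=12, West=5, Central=0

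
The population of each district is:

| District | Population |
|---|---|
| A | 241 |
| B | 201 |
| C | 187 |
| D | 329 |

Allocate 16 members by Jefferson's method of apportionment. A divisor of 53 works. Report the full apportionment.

A: 4, B: 3, C: 3, D: 6

With modified divisor 53: modified quotas A 4.547, B 3.792, C 3.528, D 6.208.
Rounding down: A 4, B 3, C 3, D 6 (total 16).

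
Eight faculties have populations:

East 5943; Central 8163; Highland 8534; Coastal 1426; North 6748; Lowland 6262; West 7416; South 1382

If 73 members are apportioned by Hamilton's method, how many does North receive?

Standard divisor: 45874 ÷ 73 ≈ 628.411.
Standard quotas: East 9.4572, Central 12.9899, Highland 13.5803, Coastal 2.2692, North 10.7382, Lowland 9.9648, West 11.8012, South 2.1992.
Lower quotas: East 9, Central 12, Highland 13, Coastal 2, North 10, Lowland 9, West 11, South 2 (sum 68, leaving 5 seats).
Remainders in descending order: Central 0.9899, Lowland 0.9648, West 0.8012, North 0.7382, Highland 0.5803, East 0.4572, Coastal 0.2692, South 0.1992.
Largest remainders: Central, Lowland, West, North, Highland receive the extra seats.
North receives 11.

11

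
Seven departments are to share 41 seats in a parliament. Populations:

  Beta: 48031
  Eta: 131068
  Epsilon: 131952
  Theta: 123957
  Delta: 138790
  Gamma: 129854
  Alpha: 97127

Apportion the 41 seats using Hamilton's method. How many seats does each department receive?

Beta 2, Eta 7, Epsilon 7, Theta 6, Delta 7, Gamma 7, Alpha 5

Total 800779; standard divisor 800779/41 ≈ 19531.195.
Standard quotas: Beta 2.4592, Eta 6.7107, Epsilon 6.7560, Theta 6.3466, Delta 7.1061, Gamma 6.6485, Alpha 4.9729.
Lower quotas: Beta 2, Eta 6, Epsilon 6, Theta 6, Delta 7, Gamma 6, Alpha 4 (sum 37, leaving 4 seats).
Remainders in descending order: Alpha 0.9729, Epsilon 0.7560, Eta 0.7107, Gamma 0.6485, Beta 0.4592, Theta 0.3466, Delta 0.1061.
Largest remainders: Alpha, Epsilon, Eta, Gamma receive the extra seats.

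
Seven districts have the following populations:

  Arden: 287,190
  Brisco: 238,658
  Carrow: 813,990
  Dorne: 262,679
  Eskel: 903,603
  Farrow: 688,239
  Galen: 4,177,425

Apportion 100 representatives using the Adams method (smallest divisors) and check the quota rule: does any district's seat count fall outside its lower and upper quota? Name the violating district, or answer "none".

Standard quotas: Arden 3.896, Brisco 3.237, Carrow 11.042, Dorne 3.563, Eskel 12.258, Farrow 9.336, Galen 56.668.
Adams allocation: Arden 4, Brisco 4, Carrow 11, Dorne 4, Eskel 12, Farrow 10, Galen 55.
Galen has quota 56.668 (lower 56, upper 57) but receives 55 — outside the quota interval.

Galen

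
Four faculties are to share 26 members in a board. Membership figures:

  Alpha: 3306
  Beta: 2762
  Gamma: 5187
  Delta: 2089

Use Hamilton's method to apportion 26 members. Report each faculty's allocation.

Alpha=7; Beta=5; Gamma=10; Delta=4

Standard divisor: 13344 ÷ 26 ≈ 513.231.
Standard quotas: Alpha 6.4415, Beta 5.3816, Gamma 10.1066, Delta 4.0703.
Lower quotas: Alpha 6, Beta 5, Gamma 10, Delta 4 (sum 25, leaving 1 seat).
Remainders in descending order: Alpha 0.4415, Beta 0.3816, Gamma 0.1066, Delta 0.0703.
The surplus seat goes to Alpha.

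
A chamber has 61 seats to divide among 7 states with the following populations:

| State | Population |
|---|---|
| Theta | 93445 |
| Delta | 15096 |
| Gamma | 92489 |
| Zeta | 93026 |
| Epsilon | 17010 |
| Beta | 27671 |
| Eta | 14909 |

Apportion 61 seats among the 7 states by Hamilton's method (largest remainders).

Theta=16, Delta=3, Gamma=16, Zeta=16, Epsilon=3, Beta=5, Eta=2

The standard divisor is 353646/61 ≈ 5797.475.
Standard quotas: Theta 16.1182, Delta 2.6039, Gamma 15.9533, Zeta 16.0459, Epsilon 2.9340, Beta 4.7729, Eta 2.5716.
Lower quotas: Theta 16, Delta 2, Gamma 15, Zeta 16, Epsilon 2, Beta 4, Eta 2 (sum 57, leaving 4 seats).
Remainders in descending order: Gamma 0.9533, Epsilon 0.9340, Beta 0.7729, Delta 0.6039, Eta 0.5716, Theta 0.1182, Zeta 0.0459.
The surplus seats go to Gamma, Epsilon, Beta, Delta.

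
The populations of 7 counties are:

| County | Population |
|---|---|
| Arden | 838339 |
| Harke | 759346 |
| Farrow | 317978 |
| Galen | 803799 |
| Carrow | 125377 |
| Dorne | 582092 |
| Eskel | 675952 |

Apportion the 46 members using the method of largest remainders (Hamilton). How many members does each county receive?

Arden: 9; Harke: 8; Farrow: 4; Galen: 9; Carrow: 1; Dorne: 7; Eskel: 8

The standard divisor is 4102883/46 ≈ 89193.109.
Standard quotas: Arden 9.3991, Harke 8.5135, Farrow 3.5651, Galen 9.0119, Carrow 1.4057, Dorne 6.5262, Eskel 7.5785.
Lower quotas: Arden 9, Harke 8, Farrow 3, Galen 9, Carrow 1, Dorne 6, Eskel 7 (sum 43, leaving 3 seats).
Remainders in descending order: Eskel 0.5785, Farrow 0.5651, Dorne 0.5262, Harke 0.5135, Carrow 0.4057, Arden 0.3991, Galen 0.0119.
Largest remainders: Eskel, Farrow, Dorne receive the extra seats.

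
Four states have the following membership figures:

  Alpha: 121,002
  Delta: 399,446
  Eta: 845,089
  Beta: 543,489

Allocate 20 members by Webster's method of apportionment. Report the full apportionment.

Standard divisor 1909026/20 ≈ 95451.3; standard quotas: Alpha 1.268, Delta 4.185, Eta 8.854, Beta 5.694.
Rounding to the nearest integer gives Alpha 1, Delta 4, Eta 9, Beta 6 — total 20, matching the house size, so no adjustment is needed.

Alpha: 1, Delta: 4, Eta: 9, Beta: 6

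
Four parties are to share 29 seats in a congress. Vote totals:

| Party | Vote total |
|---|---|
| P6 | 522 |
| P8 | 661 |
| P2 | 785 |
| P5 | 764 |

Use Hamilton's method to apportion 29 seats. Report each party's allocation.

Total 2732; standard divisor 2732/29 ≈ 94.207.
Standard quotas: P6 5.541, P8 7.016, P2 8.333, P5 8.110.
Lower quotas: P6 5, P8 7, P2 8, P5 8 (sum 28, leaving 1 seat).
Remainders in descending order: P6 0.541, P2 0.333, P5 0.110, P8 0.016.
Largest remainder: P6 receives the extra seat.

P6=6; P8=7; P2=8; P5=8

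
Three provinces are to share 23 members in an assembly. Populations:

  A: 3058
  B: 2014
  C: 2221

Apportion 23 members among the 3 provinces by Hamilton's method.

Total 7293; standard divisor 7293/23 ≈ 317.087.
Standard quotas: A 9.644, B 6.352, C 7.004.
Lower quotas: A 9, B 6, C 7 (sum 22, leaving 1 seat).
Remainders in descending order: A 0.644, B 0.352, C 0.004.
The surplus seat goes to A.

A=10; B=6; C=7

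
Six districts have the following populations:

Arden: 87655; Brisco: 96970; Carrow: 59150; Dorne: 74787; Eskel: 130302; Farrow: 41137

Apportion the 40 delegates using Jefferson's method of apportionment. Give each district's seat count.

Arden 7, Brisco 8, Carrow 5, Dorne 6, Eskel 11, Farrow 3

Standard divisor 490001/40 ≈ 12250.025; standard quotas: Arden 7.155, Brisco 7.916, Carrow 4.829, Dorne 6.105, Eskel 10.637, Farrow 3.358.
Rounding down gives 7, 7, 4, 6, 10, 3 = 37 seats, so the divisor must be adjusted.
With modified divisor 11400: modified quotas Arden 7.689, Brisco 8.506, Carrow 5.189, Dorne 6.560, Eskel 11.430, Farrow 3.609.
Rounding down: Arden 7, Brisco 8, Carrow 5, Dorne 6, Eskel 11, Farrow 3 (total 40).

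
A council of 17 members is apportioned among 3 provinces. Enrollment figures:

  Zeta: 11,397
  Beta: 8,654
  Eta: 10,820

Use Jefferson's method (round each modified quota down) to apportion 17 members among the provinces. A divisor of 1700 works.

Zeta 6; Beta 5; Eta 6

With modified divisor 1700: modified quotas Zeta 6.704, Beta 5.091, Eta 6.365.
Rounding down: Zeta 6, Beta 5, Eta 6 (total 17).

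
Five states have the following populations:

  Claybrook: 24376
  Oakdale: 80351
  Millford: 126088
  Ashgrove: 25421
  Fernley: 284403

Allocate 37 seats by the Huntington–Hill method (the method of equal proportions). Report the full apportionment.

Claybrook 2; Oakdale 5; Millford 9; Ashgrove 2; Fernley 19

With divisor 14765: modified quotas Claybrook 1.651, Oakdale 5.442, Millford 8.540, Ashgrove 1.722, Fernley 19.262.
Geometric-mean thresholds: Claybrook √(1·2)=1.414, Oakdale √(5·6)=5.477, Millford √(8·9)=8.485, Ashgrove √(1·2)=1.414, Fernley √(19·20)=19.494.
Each quota rounded against its threshold gives Claybrook 2, Oakdale 5, Millford 9, Ashgrove 2, Fernley 19 (total 37).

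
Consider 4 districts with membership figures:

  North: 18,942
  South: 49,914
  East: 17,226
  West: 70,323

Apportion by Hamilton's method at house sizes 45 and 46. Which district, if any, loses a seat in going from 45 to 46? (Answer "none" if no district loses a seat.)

At 45 seats: North 6, South 14, East 5, West 20.
At 46 seats: North 5, South 15, East 5, West 21.
North drops from 6 to 5.

North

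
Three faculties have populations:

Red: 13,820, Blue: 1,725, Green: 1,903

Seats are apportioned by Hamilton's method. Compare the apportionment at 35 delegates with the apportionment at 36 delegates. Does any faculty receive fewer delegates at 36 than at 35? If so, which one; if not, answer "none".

none

At 35 seats: Red 28, Blue 3, Green 4.
At 36 seats: Red 28, Blue 4, Green 4.
No faculty's allocation decreased.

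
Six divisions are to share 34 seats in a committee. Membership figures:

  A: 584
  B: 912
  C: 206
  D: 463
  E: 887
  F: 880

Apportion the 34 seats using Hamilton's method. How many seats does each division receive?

Total 3932; standard divisor 3932/34 ≈ 115.647.
Standard quotas: A 5.050, B 7.886, C 1.781, D 4.004, E 7.670, F 7.609.
Lower quotas: A 5, B 7, C 1, D 4, E 7, F 7 (sum 31, leaving 3 seats).
Remainders in descending order: B 0.886, C 0.781, E 0.670, F 0.609, A 0.050, D 0.004.
Largest remainders: B, C, E receive the extra seats.

A 5; B 8; C 2; D 4; E 8; F 7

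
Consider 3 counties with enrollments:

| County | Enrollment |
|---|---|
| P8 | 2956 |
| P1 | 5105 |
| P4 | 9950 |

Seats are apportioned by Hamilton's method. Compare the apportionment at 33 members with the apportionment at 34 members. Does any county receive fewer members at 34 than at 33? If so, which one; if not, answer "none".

P8

At 33 seats: P8 6, P1 9, P4 18.
At 34 seats: P8 5, P1 10, P4 19.
P8 drops from 6 to 5.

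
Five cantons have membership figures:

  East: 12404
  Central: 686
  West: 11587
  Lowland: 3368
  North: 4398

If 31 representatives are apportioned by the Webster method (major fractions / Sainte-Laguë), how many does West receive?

Standard divisor 32443/31 ≈ 1046.548; standard quotas: East 11.852, Central 0.655, West 11.072, Lowland 3.218, North 4.202.
Rounding to the nearest integer gives East 12, Central 1, West 11, Lowland 3, North 4 — total 31, matching the house size, so no adjustment is needed.
West receives 11.

11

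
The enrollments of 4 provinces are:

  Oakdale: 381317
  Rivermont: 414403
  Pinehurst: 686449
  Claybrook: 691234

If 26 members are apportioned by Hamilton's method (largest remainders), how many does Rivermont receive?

Standard divisor: 2173403 ÷ 26 ≈ 83592.423.
Standard quotas: Oakdale 4.5616, Rivermont 4.9574, Pinehurst 8.2119, Claybrook 8.2691.
Lower quotas: Oakdale 4, Rivermont 4, Pinehurst 8, Claybrook 8 (sum 24, leaving 2 seats).
Remainders in descending order: Rivermont 0.9574, Oakdale 0.5616, Claybrook 0.2691, Pinehurst 0.2119.
Largest remainders: Rivermont, Oakdale receive the extra seats.
Rivermont receives 5.

5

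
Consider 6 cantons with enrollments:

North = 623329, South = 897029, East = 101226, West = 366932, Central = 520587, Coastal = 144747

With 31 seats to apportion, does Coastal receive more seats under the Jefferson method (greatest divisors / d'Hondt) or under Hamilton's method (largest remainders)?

Hamilton

Jefferson: North 8, South 11, East 1, West 4, Central 6, Coastal 1.
Hamilton: North 7, South 11, East 1, West 4, Central 6, Coastal 2.
Coastal gets 1 under Jefferson and 2 under Hamilton.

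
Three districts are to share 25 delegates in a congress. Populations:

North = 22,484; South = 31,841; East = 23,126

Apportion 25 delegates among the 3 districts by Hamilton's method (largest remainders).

The standard divisor is 77451/25 ≈ 3098.04.
Standard quotas: North 7.2575, South 10.2778, East 7.4647.
Lower quotas: North 7, South 10, East 7 (sum 24, leaving 1 seat).
Remainders in descending order: East 0.4647, South 0.2778, North 0.2575.
Largest remainder: East receives the extra seat.

North 7, South 10, East 8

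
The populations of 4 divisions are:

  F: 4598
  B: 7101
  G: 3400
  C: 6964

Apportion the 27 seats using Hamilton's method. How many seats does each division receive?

F: 6; B: 9; G: 4; C: 8

Standard divisor: 22063 ÷ 27 ≈ 817.148.
Standard quotas: F 5.6269, B 8.6900, G 4.1608, C 8.5223.
Lower quotas: F 5, B 8, G 4, C 8 (sum 25, leaving 2 seats).
Remainders in descending order: B 0.6900, F 0.6269, C 0.5223, G 0.1608.
Largest remainders: B, F receive the extra seats.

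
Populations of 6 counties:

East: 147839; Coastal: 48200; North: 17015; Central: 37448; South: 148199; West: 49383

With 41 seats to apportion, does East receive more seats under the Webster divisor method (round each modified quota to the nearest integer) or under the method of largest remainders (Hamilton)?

Hamilton

Webster: East 13, Coastal 4, North 2, Central 3, South 14, West 5.
Hamilton: East 14, Coastal 4, North 2, Central 3, South 14, West 4.
East gets 13 under Webster and 14 under Hamilton.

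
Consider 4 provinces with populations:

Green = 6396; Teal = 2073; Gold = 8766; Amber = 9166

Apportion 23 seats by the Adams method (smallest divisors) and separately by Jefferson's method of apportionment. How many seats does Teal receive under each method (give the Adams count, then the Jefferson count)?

2 and 1

Adams: Green 6, Teal 2, Gold 7, Amber 8.
Jefferson: Green 6, Teal 1, Gold 8, Amber 8.
Teal gets 2 under Adams and 1 under Jefferson.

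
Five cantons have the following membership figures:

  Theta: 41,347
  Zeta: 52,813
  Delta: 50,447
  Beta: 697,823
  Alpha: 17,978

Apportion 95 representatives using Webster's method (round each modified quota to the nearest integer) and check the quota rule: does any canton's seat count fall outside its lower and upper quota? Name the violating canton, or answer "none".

Standard quotas: Theta 4.565, Zeta 5.831, Delta 5.570, Beta 77.049, Alpha 1.985.
Webster allocation: Theta 5, Zeta 6, Delta 6, Beta 76, Alpha 2.
Beta has quota 77.049 (lower 77, upper 78) but receives 76 — outside the quota interval.

Beta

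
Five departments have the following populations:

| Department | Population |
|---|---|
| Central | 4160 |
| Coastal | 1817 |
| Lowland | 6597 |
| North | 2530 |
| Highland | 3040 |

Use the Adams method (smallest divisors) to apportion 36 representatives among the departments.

Central=8; Coastal=4; Lowland=13; North=5; Highland=6

Standard divisor 18144/36 ≈ 504; standard quotas: Central 8.254, Coastal 3.605, Lowland 13.089, North 5.020, Highland 6.032.
Rounding up gives 9, 4, 14, 6, 7 = 40 seats, so the divisor must be adjusted.
With modified divisor 530: modified quotas Central 7.849, Coastal 3.428, Lowland 12.447, North 4.774, Highland 5.736.
Rounding up: Central 8, Coastal 4, Lowland 13, North 5, Highland 6 (total 36).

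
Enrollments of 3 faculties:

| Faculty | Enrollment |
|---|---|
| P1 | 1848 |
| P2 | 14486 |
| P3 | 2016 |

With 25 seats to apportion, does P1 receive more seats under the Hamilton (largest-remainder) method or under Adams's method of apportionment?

Hamilton: P1 2, P2 20, P3 3.
Adams: P1 3, P2 19, P3 3.
P1 gets 2 under Hamilton and 3 under Adams.

Adams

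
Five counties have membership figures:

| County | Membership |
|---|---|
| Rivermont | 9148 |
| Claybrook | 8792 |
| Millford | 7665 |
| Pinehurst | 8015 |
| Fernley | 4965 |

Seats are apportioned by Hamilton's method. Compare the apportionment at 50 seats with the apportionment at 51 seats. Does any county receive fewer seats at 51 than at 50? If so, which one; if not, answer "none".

Fernley

At 50 seats: Rivermont 12, Claybrook 11, Millford 10, Pinehurst 10, Fernley 7.
At 51 seats: Rivermont 12, Claybrook 12, Millford 10, Pinehurst 11, Fernley 6.
Fernley drops from 7 to 6.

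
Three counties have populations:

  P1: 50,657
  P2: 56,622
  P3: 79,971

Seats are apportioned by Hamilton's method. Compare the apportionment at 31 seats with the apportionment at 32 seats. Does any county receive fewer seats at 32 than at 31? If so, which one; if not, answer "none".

P1

At 31 seats: P1 9, P2 9, P3 13.
At 32 seats: P1 8, P2 10, P3 14.
P1 drops from 9 to 8.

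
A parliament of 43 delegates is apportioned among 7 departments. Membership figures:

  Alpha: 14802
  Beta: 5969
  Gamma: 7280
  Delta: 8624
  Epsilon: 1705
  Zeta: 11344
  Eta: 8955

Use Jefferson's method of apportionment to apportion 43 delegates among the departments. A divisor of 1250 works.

With modified divisor 1250: modified quotas Alpha 11.842, Beta 4.775, Gamma 5.824, Delta 6.899, Epsilon 1.364, Zeta 9.075, Eta 7.164.
Rounding down: Alpha 11, Beta 4, Gamma 5, Delta 6, Epsilon 1, Zeta 9, Eta 7 (total 43).

Alpha 11, Beta 4, Gamma 5, Delta 6, Epsilon 1, Zeta 9, Eta 7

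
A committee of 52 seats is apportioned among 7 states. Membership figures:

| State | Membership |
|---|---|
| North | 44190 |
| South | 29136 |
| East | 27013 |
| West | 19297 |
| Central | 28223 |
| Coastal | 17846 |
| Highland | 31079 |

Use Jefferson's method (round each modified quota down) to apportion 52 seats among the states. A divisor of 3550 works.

With modified divisor 3550: modified quotas North 12.448, South 8.207, East 7.609, West 5.436, Central 7.950, Coastal 5.027, Highland 8.755.
Rounding down: North 12, South 8, East 7, West 5, Central 7, Coastal 5, Highland 8 (total 52).

North: 12; South: 8; East: 7; West: 5; Central: 7; Coastal: 5; Highland: 8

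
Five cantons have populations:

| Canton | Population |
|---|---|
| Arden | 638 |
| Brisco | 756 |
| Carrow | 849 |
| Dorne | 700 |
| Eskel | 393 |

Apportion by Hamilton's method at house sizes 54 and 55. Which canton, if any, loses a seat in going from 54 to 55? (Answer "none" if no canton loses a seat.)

Eskel

At 54 seats: Arden 10, Brisco 12, Carrow 14, Dorne 11, Eskel 7.
At 55 seats: Arden 11, Brisco 12, Carrow 14, Dorne 12, Eskel 6.
Eskel drops from 7 to 6.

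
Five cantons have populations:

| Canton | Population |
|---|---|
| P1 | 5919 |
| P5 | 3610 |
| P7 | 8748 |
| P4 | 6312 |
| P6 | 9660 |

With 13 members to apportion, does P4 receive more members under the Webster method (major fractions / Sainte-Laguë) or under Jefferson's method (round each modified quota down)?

Webster: P1 2, P5 1, P7 3, P4 3, P6 4.
Jefferson: P1 2, P5 1, P7 4, P4 2, P6 4.
P4 gets 3 under Webster and 2 under Jefferson.

Webster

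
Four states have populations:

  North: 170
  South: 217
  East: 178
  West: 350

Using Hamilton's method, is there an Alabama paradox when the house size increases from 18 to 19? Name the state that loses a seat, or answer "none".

At 18 seats: North 3, South 4, East 4, West 7.
At 19 seats: North 4, South 4, East 4, West 7.
No state's allocation decreased.

none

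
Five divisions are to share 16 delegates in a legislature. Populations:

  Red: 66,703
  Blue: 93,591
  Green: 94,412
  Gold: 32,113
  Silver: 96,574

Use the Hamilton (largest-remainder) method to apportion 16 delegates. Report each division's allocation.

Total 383393; standard divisor 383393/16 ≈ 23962.062.
Standard quotas: Red 2.7837, Blue 3.9058, Green 3.9401, Gold 1.3402, Silver 4.0303.
Lower quotas: Red 2, Blue 3, Green 3, Gold 1, Silver 4 (sum 13, leaving 3 seats).
Remainders in descending order: Green 0.9401, Blue 0.9058, Red 0.7837, Gold 0.3402, Silver 0.0303.
Largest remainders: Green, Blue, Red receive the extra seats.

Red 3, Blue 4, Green 4, Gold 1, Silver 4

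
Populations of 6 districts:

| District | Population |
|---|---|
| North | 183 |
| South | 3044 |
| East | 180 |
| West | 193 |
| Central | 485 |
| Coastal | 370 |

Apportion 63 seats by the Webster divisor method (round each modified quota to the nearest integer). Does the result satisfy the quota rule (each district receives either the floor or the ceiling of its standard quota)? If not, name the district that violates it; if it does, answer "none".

South

Standard quotas: North 2.588, South 43.046, East 2.545, West 2.729, Central 6.859, Coastal 5.232.
Webster allocation: North 3, South 42, East 3, West 3, Central 7, Coastal 5.
South has quota 43.046 (lower 43, upper 44) but receives 42 — outside the quota interval.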